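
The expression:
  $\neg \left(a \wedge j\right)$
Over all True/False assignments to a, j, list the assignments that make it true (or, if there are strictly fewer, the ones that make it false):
is false only for:
  a=True, j=True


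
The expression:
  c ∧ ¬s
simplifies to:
c ∧ ¬s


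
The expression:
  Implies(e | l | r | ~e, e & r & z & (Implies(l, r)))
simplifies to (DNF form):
e & r & z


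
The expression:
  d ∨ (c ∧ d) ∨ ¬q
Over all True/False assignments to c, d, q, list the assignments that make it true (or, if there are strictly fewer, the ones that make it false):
is false only for:
  c=False, d=False, q=True;
  c=True, d=False, q=True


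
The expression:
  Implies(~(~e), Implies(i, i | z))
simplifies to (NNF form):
True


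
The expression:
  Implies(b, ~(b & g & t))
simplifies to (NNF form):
~b | ~g | ~t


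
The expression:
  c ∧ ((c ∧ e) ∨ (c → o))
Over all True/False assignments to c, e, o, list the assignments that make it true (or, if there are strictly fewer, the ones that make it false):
is true only for:
  c=True, e=False, o=True;
  c=True, e=True, o=False;
  c=True, e=True, o=True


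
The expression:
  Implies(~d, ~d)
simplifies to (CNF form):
True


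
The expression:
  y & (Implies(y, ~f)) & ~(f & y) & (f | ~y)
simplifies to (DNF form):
False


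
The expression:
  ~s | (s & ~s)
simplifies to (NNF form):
~s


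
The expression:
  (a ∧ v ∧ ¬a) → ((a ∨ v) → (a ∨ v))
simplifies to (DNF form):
True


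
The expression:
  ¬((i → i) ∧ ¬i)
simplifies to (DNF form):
i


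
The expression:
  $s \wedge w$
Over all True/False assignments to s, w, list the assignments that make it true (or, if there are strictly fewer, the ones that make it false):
is true only for:
  s=True, w=True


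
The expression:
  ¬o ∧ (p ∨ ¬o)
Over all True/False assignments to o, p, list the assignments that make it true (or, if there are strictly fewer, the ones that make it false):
is true only for:
  o=False, p=False;
  o=False, p=True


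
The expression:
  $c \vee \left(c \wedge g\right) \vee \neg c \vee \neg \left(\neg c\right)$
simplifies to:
$\text{True}$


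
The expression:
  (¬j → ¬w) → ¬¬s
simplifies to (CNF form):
(s ∨ w) ∧ (s ∨ ¬j)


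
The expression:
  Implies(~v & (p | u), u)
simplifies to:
u | v | ~p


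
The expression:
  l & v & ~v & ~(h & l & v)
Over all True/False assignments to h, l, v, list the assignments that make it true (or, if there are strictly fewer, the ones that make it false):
is never true.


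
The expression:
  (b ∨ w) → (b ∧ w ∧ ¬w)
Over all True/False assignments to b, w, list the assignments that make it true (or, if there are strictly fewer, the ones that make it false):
is true only for:
  b=False, w=False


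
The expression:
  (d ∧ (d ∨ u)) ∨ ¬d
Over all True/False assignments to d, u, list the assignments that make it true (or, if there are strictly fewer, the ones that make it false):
is always true.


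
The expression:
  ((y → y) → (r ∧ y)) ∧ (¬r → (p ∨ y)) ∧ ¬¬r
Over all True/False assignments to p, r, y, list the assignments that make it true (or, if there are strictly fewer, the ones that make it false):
is true only for:
  p=False, r=True, y=True;
  p=True, r=True, y=True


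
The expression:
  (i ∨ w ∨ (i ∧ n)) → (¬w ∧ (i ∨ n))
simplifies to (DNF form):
¬w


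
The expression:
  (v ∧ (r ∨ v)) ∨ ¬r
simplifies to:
v ∨ ¬r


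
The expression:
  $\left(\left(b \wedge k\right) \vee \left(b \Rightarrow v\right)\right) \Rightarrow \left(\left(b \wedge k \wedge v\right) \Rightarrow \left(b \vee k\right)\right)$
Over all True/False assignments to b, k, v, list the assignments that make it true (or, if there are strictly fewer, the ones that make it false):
is always true.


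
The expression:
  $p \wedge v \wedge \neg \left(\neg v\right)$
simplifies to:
$p \wedge v$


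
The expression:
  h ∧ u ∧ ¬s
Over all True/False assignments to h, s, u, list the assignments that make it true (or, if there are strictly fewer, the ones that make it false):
is true only for:
  h=True, s=False, u=True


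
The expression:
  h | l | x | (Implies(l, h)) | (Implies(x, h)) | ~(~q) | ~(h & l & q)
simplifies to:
True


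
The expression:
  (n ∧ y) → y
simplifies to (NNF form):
True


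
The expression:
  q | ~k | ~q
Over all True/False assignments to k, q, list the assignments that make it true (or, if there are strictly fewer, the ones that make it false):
is always true.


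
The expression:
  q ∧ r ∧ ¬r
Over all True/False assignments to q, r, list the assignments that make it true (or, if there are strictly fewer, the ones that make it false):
is never true.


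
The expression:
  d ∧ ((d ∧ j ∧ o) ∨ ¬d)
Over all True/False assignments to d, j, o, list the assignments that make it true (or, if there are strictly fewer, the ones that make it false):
is true only for:
  d=True, j=True, o=True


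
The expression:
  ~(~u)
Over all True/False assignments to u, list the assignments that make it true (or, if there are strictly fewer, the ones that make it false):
is true only for:
  u=True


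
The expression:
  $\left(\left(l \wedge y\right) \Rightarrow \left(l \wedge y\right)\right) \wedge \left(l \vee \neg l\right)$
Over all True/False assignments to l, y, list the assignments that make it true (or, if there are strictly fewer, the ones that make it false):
is always true.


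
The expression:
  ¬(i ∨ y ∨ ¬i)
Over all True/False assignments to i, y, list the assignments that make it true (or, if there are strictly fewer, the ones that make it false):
is never true.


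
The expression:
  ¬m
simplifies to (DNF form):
¬m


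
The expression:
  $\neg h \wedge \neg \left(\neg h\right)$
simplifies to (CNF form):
$\text{False}$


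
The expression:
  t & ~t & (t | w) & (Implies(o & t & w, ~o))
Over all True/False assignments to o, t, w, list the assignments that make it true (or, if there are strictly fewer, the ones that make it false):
is never true.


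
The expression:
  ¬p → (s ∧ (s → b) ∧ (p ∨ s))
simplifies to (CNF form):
(b ∨ p) ∧ (p ∨ s)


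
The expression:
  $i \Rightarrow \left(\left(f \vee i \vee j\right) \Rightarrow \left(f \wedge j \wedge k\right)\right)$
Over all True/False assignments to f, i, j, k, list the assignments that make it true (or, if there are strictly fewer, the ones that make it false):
is false only for:
  f=False, i=True, j=False, k=False;
  f=False, i=True, j=False, k=True;
  f=False, i=True, j=True, k=False;
  f=False, i=True, j=True, k=True;
  f=True, i=True, j=False, k=False;
  f=True, i=True, j=False, k=True;
  f=True, i=True, j=True, k=False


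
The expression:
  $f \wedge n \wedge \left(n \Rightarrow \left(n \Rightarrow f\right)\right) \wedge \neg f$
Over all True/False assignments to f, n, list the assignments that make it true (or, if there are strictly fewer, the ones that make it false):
is never true.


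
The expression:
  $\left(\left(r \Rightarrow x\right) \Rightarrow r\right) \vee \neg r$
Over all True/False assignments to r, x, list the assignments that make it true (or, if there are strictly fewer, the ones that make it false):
is always true.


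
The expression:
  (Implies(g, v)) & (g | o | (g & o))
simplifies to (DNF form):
(g & v) | (o & ~g)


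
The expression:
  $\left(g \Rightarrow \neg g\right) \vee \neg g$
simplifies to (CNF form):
$\neg g$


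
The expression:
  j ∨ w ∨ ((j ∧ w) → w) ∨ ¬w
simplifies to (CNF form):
True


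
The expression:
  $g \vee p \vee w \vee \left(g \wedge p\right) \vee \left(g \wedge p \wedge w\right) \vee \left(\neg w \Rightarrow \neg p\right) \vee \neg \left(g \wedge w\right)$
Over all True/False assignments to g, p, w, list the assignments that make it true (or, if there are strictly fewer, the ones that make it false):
is always true.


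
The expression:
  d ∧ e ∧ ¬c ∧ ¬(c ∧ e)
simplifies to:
d ∧ e ∧ ¬c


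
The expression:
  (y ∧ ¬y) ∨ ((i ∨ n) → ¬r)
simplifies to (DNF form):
(¬i ∧ ¬n) ∨ ¬r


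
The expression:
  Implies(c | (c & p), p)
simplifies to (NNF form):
p | ~c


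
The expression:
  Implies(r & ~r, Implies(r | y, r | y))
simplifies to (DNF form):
True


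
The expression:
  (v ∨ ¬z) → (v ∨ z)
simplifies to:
v ∨ z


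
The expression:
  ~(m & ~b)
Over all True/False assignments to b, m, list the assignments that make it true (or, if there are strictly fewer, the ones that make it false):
is false only for:
  b=False, m=True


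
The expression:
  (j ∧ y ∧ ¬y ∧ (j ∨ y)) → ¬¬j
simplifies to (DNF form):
True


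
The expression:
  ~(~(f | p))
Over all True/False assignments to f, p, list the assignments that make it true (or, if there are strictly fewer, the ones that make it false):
is false only for:
  f=False, p=False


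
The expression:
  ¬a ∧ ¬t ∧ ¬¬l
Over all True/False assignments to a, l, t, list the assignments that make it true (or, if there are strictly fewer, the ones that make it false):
is true only for:
  a=False, l=True, t=False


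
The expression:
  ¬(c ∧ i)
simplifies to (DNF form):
¬c ∨ ¬i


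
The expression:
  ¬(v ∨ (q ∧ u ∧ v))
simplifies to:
¬v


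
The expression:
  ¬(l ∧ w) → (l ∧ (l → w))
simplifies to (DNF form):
l ∧ w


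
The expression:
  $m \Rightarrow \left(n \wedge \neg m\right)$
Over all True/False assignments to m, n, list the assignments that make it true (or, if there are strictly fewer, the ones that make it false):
is true only for:
  m=False, n=False;
  m=False, n=True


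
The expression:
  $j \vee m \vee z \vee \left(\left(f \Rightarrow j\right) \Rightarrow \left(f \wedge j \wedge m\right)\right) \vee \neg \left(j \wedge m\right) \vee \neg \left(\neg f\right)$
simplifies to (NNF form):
$\text{True}$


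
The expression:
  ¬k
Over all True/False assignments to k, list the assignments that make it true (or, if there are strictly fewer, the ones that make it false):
is true only for:
  k=False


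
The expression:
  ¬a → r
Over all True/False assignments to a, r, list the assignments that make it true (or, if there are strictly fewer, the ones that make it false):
is false only for:
  a=False, r=False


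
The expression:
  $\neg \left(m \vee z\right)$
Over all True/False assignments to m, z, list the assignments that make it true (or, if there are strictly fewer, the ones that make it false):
is true only for:
  m=False, z=False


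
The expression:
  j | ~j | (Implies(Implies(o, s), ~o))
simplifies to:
True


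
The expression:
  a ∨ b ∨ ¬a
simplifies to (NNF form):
True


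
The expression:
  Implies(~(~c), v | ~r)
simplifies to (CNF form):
v | ~c | ~r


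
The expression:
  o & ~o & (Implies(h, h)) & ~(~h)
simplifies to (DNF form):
False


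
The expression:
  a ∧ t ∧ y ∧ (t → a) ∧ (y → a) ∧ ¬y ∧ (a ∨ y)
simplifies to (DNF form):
False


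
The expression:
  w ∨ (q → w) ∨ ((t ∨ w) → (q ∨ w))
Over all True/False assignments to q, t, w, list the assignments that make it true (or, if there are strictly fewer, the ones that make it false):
is always true.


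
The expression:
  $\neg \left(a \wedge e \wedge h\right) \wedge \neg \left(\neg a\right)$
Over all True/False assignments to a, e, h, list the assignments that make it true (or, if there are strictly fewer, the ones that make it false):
is true only for:
  a=True, e=False, h=False;
  a=True, e=False, h=True;
  a=True, e=True, h=False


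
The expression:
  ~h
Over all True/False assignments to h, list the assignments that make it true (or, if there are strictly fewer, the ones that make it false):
is true only for:
  h=False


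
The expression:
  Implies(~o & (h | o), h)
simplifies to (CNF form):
True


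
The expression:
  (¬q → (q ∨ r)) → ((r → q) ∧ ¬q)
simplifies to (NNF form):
¬q ∧ ¬r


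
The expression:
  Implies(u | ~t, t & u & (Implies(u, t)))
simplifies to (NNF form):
t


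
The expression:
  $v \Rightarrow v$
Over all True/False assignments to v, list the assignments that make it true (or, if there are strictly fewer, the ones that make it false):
is always true.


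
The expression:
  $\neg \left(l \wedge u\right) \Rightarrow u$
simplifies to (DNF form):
$u$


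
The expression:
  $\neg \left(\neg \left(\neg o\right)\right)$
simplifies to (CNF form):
$\neg o$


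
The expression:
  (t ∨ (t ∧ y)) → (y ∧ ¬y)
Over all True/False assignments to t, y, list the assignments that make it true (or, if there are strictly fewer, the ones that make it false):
is true only for:
  t=False, y=False;
  t=False, y=True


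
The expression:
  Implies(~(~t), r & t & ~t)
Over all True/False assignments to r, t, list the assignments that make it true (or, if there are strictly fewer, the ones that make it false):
is true only for:
  r=False, t=False;
  r=True, t=False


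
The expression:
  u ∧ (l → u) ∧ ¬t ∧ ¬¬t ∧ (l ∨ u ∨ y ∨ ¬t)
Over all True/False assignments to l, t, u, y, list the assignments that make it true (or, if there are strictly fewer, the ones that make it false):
is never true.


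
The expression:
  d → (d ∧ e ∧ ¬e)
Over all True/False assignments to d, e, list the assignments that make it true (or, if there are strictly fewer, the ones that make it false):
is true only for:
  d=False, e=False;
  d=False, e=True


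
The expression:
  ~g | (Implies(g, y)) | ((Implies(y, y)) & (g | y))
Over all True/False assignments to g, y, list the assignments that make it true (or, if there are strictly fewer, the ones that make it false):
is always true.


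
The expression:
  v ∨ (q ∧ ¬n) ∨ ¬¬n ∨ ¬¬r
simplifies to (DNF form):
n ∨ q ∨ r ∨ v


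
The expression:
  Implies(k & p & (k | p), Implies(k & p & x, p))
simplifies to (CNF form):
True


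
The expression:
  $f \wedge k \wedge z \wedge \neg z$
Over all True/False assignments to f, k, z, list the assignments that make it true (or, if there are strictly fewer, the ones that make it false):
is never true.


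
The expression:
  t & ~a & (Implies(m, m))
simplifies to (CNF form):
t & ~a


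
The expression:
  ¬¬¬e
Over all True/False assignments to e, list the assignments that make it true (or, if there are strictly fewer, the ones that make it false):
is true only for:
  e=False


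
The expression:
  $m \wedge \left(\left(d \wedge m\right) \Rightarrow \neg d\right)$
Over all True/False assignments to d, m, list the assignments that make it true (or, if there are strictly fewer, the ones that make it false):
is true only for:
  d=False, m=True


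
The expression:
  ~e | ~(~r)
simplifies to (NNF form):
r | ~e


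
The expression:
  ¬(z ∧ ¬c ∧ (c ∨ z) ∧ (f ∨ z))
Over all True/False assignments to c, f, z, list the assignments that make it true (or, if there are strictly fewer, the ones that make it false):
is false only for:
  c=False, f=False, z=True;
  c=False, f=True, z=True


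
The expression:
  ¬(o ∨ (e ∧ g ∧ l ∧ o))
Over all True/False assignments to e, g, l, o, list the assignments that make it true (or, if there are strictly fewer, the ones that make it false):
is true only for:
  e=False, g=False, l=False, o=False;
  e=False, g=False, l=True, o=False;
  e=False, g=True, l=False, o=False;
  e=False, g=True, l=True, o=False;
  e=True, g=False, l=False, o=False;
  e=True, g=False, l=True, o=False;
  e=True, g=True, l=False, o=False;
  e=True, g=True, l=True, o=False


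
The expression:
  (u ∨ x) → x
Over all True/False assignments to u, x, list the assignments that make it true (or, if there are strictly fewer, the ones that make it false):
is false only for:
  u=True, x=False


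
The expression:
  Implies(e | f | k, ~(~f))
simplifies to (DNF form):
f | (~e & ~k)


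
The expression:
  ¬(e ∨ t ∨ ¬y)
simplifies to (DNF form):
y ∧ ¬e ∧ ¬t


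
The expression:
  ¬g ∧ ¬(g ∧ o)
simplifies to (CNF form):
¬g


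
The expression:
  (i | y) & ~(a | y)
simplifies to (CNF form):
i & ~a & ~y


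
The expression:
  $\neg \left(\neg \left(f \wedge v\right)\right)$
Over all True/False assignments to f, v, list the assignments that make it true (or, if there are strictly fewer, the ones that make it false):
is true only for:
  f=True, v=True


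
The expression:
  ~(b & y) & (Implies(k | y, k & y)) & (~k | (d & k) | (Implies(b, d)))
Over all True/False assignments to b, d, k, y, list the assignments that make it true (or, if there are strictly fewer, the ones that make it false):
is true only for:
  b=False, d=False, k=False, y=False;
  b=False, d=False, k=True, y=True;
  b=False, d=True, k=False, y=False;
  b=False, d=True, k=True, y=True;
  b=True, d=False, k=False, y=False;
  b=True, d=True, k=False, y=False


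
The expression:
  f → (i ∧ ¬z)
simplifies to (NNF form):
(i ∧ ¬z) ∨ ¬f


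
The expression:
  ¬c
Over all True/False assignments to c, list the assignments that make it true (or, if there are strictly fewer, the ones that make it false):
is true only for:
  c=False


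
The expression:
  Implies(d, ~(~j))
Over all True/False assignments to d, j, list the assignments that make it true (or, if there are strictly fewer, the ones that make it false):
is false only for:
  d=True, j=False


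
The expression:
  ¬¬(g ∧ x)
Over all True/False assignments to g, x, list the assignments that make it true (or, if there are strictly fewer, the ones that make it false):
is true only for:
  g=True, x=True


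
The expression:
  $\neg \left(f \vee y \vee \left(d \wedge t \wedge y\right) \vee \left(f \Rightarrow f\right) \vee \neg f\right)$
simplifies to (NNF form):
$\text{False}$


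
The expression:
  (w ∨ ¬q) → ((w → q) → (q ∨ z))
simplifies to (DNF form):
q ∨ w ∨ z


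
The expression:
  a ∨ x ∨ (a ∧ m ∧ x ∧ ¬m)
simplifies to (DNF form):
a ∨ x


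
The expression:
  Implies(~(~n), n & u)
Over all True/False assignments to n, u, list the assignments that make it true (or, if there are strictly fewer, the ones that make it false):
is false only for:
  n=True, u=False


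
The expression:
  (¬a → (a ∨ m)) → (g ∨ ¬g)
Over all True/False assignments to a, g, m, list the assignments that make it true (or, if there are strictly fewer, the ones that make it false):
is always true.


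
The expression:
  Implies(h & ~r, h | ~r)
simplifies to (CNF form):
True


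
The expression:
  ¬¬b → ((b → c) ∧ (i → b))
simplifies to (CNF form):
c ∨ ¬b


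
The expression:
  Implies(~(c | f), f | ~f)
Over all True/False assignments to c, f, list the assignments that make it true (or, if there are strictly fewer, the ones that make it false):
is always true.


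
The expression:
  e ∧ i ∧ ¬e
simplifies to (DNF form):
False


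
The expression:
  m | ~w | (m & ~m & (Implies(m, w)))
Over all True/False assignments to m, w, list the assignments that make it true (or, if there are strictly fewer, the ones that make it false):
is false only for:
  m=False, w=True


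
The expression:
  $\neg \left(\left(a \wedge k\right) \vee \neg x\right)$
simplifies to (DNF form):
$\left(x \wedge \neg a\right) \vee \left(x \wedge \neg k\right)$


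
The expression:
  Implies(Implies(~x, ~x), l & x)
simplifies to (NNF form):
l & x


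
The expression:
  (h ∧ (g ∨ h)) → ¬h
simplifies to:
¬h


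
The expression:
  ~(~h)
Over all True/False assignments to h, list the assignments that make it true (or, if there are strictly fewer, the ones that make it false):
is true only for:
  h=True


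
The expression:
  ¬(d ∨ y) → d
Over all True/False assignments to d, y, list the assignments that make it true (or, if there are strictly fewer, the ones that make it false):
is false only for:
  d=False, y=False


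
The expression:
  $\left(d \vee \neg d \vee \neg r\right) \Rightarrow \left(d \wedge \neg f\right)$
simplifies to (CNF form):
$d \wedge \neg f$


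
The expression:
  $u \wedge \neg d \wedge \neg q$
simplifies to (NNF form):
$u \wedge \neg d \wedge \neg q$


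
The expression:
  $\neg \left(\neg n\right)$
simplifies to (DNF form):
$n$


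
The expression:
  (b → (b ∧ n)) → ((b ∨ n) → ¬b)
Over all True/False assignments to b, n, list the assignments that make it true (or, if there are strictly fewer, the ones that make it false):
is false only for:
  b=True, n=True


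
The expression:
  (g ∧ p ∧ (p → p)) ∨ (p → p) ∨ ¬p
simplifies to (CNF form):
True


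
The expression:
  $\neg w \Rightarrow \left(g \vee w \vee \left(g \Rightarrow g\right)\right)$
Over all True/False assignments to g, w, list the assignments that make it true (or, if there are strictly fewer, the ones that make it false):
is always true.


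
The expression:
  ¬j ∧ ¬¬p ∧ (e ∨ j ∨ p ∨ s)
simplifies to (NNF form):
p ∧ ¬j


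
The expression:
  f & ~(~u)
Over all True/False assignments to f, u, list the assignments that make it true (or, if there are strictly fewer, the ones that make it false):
is true only for:
  f=True, u=True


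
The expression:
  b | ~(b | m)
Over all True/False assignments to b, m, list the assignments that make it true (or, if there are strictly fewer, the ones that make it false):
is false only for:
  b=False, m=True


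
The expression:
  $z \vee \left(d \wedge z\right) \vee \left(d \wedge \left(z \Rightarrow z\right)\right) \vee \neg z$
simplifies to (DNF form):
$\text{True}$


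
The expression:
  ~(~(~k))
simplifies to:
~k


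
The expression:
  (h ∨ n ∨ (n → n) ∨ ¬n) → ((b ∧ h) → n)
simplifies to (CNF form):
n ∨ ¬b ∨ ¬h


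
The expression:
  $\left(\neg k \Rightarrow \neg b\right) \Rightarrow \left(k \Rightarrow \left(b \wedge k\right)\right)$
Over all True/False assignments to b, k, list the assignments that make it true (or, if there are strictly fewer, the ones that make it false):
is false only for:
  b=False, k=True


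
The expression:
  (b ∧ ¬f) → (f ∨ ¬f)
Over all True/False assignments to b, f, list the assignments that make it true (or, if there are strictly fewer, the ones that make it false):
is always true.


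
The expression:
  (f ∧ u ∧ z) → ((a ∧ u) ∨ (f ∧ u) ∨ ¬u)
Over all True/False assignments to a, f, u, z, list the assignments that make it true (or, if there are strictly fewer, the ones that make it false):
is always true.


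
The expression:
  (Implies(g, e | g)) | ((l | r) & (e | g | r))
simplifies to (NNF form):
True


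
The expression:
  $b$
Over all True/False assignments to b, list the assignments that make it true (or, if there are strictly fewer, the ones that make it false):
is true only for:
  b=True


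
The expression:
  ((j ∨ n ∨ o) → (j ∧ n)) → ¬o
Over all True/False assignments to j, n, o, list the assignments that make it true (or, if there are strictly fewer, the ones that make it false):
is false only for:
  j=True, n=True, o=True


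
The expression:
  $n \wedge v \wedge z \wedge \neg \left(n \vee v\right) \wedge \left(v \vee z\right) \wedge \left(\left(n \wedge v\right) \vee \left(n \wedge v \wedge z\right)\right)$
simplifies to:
$\text{False}$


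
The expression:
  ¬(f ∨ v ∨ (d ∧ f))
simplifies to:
¬f ∧ ¬v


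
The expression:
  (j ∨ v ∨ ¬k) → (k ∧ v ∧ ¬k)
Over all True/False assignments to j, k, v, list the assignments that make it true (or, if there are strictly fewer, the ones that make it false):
is true only for:
  j=False, k=True, v=False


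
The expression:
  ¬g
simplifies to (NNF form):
¬g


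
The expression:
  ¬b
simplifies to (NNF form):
¬b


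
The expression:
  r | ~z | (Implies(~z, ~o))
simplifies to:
True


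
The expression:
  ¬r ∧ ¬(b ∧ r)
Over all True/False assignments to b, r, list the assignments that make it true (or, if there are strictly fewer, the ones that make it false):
is true only for:
  b=False, r=False;
  b=True, r=False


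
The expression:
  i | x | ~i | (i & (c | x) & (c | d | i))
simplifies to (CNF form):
True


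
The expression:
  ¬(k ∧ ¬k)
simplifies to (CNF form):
True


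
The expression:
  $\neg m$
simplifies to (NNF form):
$\neg m$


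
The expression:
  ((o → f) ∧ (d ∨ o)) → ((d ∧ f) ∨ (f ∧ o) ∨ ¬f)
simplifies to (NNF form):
True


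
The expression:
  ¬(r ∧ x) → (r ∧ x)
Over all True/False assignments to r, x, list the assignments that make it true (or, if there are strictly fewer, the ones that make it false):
is true only for:
  r=True, x=True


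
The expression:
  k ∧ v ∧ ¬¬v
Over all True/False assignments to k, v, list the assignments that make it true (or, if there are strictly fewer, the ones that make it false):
is true only for:
  k=True, v=True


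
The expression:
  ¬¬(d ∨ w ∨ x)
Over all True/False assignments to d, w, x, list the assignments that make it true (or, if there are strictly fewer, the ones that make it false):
is false only for:
  d=False, w=False, x=False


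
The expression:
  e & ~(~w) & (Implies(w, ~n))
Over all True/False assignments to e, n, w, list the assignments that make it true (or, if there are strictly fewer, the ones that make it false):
is true only for:
  e=True, n=False, w=True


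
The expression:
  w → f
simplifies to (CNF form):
f ∨ ¬w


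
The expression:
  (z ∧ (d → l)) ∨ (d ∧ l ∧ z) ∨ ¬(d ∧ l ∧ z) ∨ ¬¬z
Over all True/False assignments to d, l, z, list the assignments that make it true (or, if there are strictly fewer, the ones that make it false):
is always true.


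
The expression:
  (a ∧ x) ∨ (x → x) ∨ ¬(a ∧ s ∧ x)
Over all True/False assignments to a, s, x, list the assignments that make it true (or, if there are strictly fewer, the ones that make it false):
is always true.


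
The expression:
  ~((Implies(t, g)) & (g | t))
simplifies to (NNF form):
~g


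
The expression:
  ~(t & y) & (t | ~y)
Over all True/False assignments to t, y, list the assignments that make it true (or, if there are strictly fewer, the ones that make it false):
is true only for:
  t=False, y=False;
  t=True, y=False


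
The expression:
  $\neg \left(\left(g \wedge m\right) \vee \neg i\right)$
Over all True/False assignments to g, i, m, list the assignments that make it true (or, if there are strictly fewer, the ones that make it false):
is true only for:
  g=False, i=True, m=False;
  g=False, i=True, m=True;
  g=True, i=True, m=False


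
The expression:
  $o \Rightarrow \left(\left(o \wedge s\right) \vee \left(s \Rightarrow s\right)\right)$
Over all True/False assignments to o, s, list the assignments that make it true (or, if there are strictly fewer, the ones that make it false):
is always true.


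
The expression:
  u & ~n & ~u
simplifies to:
False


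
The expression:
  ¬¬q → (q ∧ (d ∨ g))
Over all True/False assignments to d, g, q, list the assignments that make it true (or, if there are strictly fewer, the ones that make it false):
is false only for:
  d=False, g=False, q=True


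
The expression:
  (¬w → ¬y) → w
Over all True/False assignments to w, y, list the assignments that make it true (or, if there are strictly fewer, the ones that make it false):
is false only for:
  w=False, y=False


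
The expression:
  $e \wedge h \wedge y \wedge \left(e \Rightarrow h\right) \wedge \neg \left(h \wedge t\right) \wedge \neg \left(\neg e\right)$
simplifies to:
$e \wedge h \wedge y \wedge \neg t$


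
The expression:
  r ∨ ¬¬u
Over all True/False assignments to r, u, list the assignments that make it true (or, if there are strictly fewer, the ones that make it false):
is false only for:
  r=False, u=False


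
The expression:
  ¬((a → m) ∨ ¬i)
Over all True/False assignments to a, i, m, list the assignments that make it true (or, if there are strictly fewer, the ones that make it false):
is true only for:
  a=True, i=True, m=False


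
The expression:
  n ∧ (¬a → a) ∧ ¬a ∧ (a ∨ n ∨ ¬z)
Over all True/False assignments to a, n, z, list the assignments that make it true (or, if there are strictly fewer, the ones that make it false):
is never true.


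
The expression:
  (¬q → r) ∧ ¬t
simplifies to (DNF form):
(q ∧ ¬t) ∨ (r ∧ ¬t)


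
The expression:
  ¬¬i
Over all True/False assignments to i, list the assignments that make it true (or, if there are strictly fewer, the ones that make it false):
is true only for:
  i=True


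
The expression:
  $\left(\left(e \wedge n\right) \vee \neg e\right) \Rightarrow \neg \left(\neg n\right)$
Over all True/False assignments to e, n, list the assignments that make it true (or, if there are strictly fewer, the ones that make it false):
is false only for:
  e=False, n=False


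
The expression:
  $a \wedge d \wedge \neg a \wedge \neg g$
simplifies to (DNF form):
$\text{False}$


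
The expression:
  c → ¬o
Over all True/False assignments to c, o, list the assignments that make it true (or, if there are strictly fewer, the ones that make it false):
is false only for:
  c=True, o=True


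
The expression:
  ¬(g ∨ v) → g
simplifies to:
g ∨ v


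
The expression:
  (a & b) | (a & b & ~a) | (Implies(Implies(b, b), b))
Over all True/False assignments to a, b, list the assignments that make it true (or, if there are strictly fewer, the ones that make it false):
is true only for:
  a=False, b=True;
  a=True, b=True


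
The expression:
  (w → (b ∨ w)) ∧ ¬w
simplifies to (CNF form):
¬w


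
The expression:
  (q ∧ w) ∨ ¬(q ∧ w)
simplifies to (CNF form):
True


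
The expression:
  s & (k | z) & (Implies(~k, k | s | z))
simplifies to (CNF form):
s & (k | z)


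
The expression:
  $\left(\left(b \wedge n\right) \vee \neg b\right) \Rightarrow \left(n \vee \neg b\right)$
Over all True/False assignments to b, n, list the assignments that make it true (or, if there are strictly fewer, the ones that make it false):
is always true.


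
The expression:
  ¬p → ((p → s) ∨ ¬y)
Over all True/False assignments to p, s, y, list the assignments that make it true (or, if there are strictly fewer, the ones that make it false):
is always true.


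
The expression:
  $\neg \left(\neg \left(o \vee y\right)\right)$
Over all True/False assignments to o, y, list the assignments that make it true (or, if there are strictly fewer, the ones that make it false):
is false only for:
  o=False, y=False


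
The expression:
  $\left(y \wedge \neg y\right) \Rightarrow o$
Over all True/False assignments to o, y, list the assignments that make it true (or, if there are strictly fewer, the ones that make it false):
is always true.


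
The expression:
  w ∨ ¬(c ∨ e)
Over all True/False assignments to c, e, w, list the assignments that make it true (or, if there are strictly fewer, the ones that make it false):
is false only for:
  c=False, e=True, w=False;
  c=True, e=False, w=False;
  c=True, e=True, w=False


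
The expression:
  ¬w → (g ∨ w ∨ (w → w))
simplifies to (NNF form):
True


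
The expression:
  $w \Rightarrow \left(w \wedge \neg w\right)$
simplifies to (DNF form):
$\neg w$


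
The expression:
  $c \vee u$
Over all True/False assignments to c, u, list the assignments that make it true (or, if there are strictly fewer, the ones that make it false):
is false only for:
  c=False, u=False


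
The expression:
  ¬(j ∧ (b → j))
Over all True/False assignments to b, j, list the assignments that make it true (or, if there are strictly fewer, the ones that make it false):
is true only for:
  b=False, j=False;
  b=True, j=False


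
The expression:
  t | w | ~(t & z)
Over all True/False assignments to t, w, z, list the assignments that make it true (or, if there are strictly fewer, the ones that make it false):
is always true.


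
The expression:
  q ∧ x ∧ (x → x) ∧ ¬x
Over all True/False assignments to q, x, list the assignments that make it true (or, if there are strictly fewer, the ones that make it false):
is never true.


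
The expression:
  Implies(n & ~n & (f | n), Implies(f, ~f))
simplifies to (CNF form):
True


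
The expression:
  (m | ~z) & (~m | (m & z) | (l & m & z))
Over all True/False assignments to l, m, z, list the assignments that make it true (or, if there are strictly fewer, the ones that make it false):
is true only for:
  l=False, m=False, z=False;
  l=False, m=True, z=True;
  l=True, m=False, z=False;
  l=True, m=True, z=True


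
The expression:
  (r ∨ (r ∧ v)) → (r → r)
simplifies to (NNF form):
True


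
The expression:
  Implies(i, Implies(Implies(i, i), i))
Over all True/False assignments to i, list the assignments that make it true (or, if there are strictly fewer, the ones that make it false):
is always true.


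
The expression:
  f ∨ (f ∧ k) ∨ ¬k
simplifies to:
f ∨ ¬k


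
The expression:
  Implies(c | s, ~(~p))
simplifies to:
p | (~c & ~s)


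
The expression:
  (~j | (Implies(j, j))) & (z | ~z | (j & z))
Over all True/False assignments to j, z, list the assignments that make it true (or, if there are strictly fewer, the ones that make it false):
is always true.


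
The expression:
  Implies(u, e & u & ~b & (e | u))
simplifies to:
~u | (e & ~b)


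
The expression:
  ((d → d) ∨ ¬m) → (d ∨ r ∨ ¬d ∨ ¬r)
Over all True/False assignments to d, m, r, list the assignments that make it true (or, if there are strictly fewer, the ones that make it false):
is always true.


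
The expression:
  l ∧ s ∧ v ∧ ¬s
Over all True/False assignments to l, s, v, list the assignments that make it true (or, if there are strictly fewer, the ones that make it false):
is never true.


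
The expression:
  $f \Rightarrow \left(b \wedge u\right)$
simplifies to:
$\left(b \wedge u\right) \vee \neg f$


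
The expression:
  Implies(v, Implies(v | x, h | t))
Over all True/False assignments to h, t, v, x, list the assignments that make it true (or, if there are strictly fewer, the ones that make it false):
is false only for:
  h=False, t=False, v=True, x=False;
  h=False, t=False, v=True, x=True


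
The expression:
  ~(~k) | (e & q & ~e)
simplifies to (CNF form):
k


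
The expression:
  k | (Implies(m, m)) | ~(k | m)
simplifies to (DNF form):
True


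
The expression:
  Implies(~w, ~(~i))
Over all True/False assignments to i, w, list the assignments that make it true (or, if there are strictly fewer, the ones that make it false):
is false only for:
  i=False, w=False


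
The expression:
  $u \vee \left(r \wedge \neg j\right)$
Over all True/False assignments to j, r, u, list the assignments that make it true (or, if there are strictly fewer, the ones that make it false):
is false only for:
  j=False, r=False, u=False;
  j=True, r=False, u=False;
  j=True, r=True, u=False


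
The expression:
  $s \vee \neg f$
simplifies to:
$s \vee \neg f$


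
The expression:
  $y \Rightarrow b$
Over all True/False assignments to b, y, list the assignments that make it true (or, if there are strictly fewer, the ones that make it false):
is false only for:
  b=False, y=True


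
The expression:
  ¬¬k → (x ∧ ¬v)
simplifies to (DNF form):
(x ∧ ¬v) ∨ ¬k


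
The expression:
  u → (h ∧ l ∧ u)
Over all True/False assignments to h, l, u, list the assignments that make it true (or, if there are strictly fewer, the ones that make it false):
is false only for:
  h=False, l=False, u=True;
  h=False, l=True, u=True;
  h=True, l=False, u=True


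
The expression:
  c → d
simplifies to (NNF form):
d ∨ ¬c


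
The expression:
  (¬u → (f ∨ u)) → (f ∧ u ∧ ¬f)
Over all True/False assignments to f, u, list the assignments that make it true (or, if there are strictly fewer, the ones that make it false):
is true only for:
  f=False, u=False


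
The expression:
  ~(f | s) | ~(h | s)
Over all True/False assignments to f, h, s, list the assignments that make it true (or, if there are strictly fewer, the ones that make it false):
is true only for:
  f=False, h=False, s=False;
  f=False, h=True, s=False;
  f=True, h=False, s=False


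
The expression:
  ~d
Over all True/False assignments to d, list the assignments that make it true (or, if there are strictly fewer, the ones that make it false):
is true only for:
  d=False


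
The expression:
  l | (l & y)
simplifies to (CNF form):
l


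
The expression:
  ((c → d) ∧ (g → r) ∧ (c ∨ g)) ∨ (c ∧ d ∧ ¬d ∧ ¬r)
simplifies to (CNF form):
(c ∨ g) ∧ (d ∨ ¬c) ∧ (r ∨ ¬g)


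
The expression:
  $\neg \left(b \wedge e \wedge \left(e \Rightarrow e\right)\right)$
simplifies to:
$\neg b \vee \neg e$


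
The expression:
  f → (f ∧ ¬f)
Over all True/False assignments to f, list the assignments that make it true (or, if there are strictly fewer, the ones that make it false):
is true only for:
  f=False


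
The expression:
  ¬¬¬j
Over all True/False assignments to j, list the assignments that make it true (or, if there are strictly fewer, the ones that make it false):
is true only for:
  j=False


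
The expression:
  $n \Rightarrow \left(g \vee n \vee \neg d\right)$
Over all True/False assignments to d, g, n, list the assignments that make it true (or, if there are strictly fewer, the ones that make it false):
is always true.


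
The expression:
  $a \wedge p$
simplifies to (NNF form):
$a \wedge p$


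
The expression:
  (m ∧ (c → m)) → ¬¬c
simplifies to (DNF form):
c ∨ ¬m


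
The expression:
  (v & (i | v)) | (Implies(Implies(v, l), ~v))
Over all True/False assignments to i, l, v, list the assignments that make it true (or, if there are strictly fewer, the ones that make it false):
is always true.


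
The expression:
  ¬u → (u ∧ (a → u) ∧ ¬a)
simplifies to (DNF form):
u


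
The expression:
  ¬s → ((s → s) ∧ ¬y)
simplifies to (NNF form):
s ∨ ¬y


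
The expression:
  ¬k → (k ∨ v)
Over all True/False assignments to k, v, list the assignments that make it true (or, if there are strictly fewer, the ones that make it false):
is false only for:
  k=False, v=False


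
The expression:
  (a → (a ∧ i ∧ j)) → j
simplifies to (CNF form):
a ∨ j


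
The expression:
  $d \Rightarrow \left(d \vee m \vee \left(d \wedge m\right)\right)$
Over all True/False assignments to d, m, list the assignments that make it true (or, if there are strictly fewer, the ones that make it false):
is always true.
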